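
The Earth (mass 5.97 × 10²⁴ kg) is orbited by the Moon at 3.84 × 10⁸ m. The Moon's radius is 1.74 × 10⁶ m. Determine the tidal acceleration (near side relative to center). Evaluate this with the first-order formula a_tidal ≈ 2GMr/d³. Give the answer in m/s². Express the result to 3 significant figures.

a_tidal = 2GMr/d³
        = 2 × (6.674 × 10⁻¹¹) × (5.97 × 10²⁴) × (1.74 × 10⁶) / (3.84 × 10⁸)³
        = 2.45 × 10⁻⁵ m/s²

2.45 × 10⁻⁵ m/s²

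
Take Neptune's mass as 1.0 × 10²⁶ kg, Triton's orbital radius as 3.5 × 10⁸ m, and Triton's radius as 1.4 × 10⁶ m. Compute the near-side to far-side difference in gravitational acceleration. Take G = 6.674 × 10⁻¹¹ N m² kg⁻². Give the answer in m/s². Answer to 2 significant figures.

8.7 × 10⁻⁴ m/s²

Δa = 4GMr/d³
   = 4 × (6.674 × 10⁻¹¹) × (1.0 × 10²⁶) × (1.4 × 10⁶) / (3.5 × 10⁸)³
   = 8.7 × 10⁻⁴ m/s²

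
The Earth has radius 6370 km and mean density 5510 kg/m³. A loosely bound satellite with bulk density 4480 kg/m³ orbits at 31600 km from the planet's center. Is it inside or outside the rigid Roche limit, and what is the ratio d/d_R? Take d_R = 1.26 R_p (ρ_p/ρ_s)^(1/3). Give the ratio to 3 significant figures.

d_R = 1.26 × (6370 km) × (5510/4480)^(1/3) = 8599 km
d/d_R = (31600) / (8599) = 3.67
Since d/d_R > 1, the body is outside the Roche limit.

outside; d/d_R ≈ 3.67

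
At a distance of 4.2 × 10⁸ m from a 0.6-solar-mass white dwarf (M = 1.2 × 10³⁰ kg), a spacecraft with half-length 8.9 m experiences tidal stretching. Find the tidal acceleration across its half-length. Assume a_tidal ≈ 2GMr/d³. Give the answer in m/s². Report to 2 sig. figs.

1.9 × 10⁻⁵ m/s²

Δa = 2GMr/d³
   = 2 × (6.674 × 10⁻¹¹) × (1.2 × 10³⁰) × (8.9) / (4.2 × 10⁸)³
   = 1.9 × 10⁻⁵ m/s²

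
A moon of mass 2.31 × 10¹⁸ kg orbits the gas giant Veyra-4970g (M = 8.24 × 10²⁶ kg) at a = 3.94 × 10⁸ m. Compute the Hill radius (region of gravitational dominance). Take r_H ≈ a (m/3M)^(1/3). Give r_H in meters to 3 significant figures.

3.85 × 10⁵ m

r_H ≈ a (m/3M)^(1/3)
    = (3.94 × 10⁸) × (2.31 × 10¹⁸ / (3 × 8.24 × 10²⁶))^(1/3)
    = 3.85 × 10⁵ m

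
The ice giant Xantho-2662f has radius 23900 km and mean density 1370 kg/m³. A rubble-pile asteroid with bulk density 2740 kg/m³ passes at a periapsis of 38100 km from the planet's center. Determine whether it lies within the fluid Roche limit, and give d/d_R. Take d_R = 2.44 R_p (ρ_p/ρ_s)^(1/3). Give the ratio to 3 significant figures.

d_R = 2.44 × (23900 km) × (1370/2740)^(1/3) = 46290 km
d/d_R = (38100) / (46290) = 0.823
Since d/d_R < 1, the body is inside the Roche limit.

inside; d/d_R ≈ 0.823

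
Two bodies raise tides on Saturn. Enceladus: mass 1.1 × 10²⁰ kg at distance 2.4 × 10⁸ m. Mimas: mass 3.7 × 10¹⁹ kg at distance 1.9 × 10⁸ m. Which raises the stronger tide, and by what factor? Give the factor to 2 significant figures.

Tidal acceleration ∝ M/d³, so compare M/d³ for each.
Enceladus: (1.1 × 10²⁰) / (2.4 × 10⁸)³ = 7.957 × 10⁻⁶
Mimas: (3.7 × 10¹⁹) / (1.9 × 10⁸)³ = 5.394 × 10⁻⁶
Ratio (larger/smaller) = 1.5

Enceladus, by a factor of ≈ 1.5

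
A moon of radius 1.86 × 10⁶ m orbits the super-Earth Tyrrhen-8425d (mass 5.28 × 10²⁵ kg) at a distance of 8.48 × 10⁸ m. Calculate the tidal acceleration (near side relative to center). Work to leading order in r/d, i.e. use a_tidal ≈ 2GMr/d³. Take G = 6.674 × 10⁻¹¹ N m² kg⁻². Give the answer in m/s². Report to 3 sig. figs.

Δg = 2GMr/d³
   = 2 × (6.674 × 10⁻¹¹) × (5.28 × 10²⁵) × (1.86 × 10⁶) / (8.48 × 10⁸)³
   = 2.15 × 10⁻⁵ m/s²

2.15 × 10⁻⁵ m/s²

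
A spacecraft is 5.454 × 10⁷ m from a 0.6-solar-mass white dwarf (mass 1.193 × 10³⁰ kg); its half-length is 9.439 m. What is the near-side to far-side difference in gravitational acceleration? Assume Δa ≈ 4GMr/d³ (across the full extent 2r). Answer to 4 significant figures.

a_tidal = 4GMr/d³
        = 4 × (6.674 × 10⁻¹¹) × (1.193 × 10³⁰) × (9.439) / (5.454 × 10⁷)³
        = 1.853 × 10⁻² m/s²

1.853 × 10⁻² m/s²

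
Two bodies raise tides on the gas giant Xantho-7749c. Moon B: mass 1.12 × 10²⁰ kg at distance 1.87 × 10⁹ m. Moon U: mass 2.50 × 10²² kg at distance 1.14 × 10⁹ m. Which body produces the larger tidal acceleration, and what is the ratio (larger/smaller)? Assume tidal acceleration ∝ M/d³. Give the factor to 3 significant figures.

Moon U, by a factor of ≈ 985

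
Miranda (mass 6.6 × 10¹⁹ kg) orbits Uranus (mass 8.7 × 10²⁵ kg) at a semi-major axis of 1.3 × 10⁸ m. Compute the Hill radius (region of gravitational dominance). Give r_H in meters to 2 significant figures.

8.2 × 10⁵ m

r_H ≈ a (m/3M)^(1/3)
    = (1.3 × 10⁸) × (6.6 × 10¹⁹ / (3 × 8.7 × 10²⁵))^(1/3)
    = 8.2 × 10⁵ m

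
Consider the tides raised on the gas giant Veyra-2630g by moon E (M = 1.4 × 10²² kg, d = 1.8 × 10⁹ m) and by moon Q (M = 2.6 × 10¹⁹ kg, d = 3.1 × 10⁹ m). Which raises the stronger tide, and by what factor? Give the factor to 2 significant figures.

The tide-raising term goes as M/d³ (the gradient of a 1/d² field).
Moon E: (1.4 × 10²²) / (1.8 × 10⁹)³ = 2.401 × 10⁻⁶
Moon Q: (2.6 × 10¹⁹) / (3.1 × 10⁹)³ = 8.727 × 10⁻¹⁰
Ratio (larger/smaller) = 2800

Moon E, by a factor of ≈ 2800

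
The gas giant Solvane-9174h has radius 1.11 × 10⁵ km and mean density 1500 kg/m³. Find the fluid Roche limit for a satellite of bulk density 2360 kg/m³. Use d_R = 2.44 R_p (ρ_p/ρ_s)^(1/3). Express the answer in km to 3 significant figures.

d_R = 2.44 × 1.11 × 10⁵ km × (1500/2360)^(1/3)
    = 2.33 × 10⁵ km

2.33 × 10⁵ km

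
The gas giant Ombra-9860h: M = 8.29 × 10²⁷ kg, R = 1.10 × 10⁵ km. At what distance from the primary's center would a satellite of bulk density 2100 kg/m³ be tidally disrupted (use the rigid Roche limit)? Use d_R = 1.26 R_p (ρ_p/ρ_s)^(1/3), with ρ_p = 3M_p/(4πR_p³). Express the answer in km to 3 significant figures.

ρ_p = 3M_p/(4πR_p³) = 3 × (8.29 × 10²⁷) / (4π × (1.10 × 10⁸ m)³) = 1490 kg/m³
d_R = 1.26 × 1.10 × 10⁵ km × (1490/2100)^(1/3)
    = 1.24 × 10⁵ km

1.24 × 10⁵ km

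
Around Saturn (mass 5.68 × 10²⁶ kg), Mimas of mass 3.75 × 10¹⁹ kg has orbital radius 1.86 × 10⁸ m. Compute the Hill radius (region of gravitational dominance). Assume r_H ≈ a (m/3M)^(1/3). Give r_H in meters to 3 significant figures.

r_H ≈ a (m/3M)^(1/3)
    = (1.86 × 10⁸) × (3.75 × 10¹⁹ / (3 × 5.68 × 10²⁶))^(1/3)
    = 5.21 × 10⁵ m

5.21 × 10⁵ m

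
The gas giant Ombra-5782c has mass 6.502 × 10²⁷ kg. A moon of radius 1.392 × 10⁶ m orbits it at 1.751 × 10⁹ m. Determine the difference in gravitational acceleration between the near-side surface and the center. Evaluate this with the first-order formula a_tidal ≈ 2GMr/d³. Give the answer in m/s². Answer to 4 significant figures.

Δg = 2GMr/d³
   = 2 × (6.674 × 10⁻¹¹) × (6.502 × 10²⁷) × (1.392 × 10⁶) / (1.751 × 10⁹)³
   = 2.250 × 10⁻⁴ m/s²

2.250 × 10⁻⁴ m/s²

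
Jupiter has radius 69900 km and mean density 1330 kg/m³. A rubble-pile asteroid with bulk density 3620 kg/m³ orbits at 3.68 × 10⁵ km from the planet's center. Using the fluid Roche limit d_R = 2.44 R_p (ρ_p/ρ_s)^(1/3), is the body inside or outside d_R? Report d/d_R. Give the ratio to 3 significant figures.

d_R = 2.44 × (69900 km) × (1330/3620)^(1/3) = 1.222 × 10⁵ km
d/d_R = (3.68 × 10⁵) / (1.222 × 10⁵) = 3.01
Since d/d_R > 1, the body is outside the Roche limit.

outside; d/d_R ≈ 3.01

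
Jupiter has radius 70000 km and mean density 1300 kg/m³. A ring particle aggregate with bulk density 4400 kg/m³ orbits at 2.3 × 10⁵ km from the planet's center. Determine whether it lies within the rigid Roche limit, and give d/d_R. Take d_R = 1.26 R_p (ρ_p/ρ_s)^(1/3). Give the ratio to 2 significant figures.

d_R = 1.26 × (70000 km) × (1300/4400)^(1/3) = 58740 km
d/d_R = (2.3 × 10⁵) / (58740) = 3.9
Since d/d_R > 1, the body is outside the Roche limit.

outside; d/d_R ≈ 3.9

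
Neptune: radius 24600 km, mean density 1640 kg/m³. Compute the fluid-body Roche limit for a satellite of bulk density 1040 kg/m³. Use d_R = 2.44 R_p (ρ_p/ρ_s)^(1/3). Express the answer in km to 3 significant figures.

69900 km

d_R = 2.44 × 24600 km × (1640/1040)^(1/3)
    = 69900 km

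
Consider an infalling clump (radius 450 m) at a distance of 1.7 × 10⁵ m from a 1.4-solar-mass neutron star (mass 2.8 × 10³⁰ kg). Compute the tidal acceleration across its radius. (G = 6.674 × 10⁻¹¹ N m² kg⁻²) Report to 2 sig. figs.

3.4 × 10⁷ m/s²

Δa = 2GMr/d³
   = 2 × (6.674 × 10⁻¹¹) × (2.8 × 10³⁰) × (450) / (1.7 × 10⁵)³
   = 3.4 × 10⁷ m/s²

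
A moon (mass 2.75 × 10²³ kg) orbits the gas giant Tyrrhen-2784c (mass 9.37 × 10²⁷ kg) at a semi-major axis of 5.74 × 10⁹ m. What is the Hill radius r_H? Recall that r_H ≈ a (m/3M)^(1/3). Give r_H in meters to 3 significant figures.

1.23 × 10⁸ m

r_H ≈ a (m/3M)^(1/3)
    = (5.74 × 10⁹) × (2.75 × 10²³ / (3 × 9.37 × 10²⁷))^(1/3)
    = 1.23 × 10⁸ m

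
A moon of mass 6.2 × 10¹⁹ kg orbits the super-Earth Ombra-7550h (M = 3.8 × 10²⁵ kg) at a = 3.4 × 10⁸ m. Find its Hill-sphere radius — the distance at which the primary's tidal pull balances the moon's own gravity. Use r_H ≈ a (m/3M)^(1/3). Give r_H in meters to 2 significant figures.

2.8 × 10⁶ m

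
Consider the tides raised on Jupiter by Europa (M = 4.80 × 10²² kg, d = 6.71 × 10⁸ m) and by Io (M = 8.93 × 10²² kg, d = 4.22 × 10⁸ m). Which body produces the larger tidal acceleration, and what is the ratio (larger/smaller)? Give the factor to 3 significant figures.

Io, by a factor of ≈ 7.48

Compare M/d³ for the two perturbers:
Europa: (4.80 × 10²²) / (6.71 × 10⁸)³ = 1.589 × 10⁻⁴
Io: (8.93 × 10²²) / (4.22 × 10⁸)³ = 1.188 × 10⁻³
Ratio (larger/smaller) = 7.48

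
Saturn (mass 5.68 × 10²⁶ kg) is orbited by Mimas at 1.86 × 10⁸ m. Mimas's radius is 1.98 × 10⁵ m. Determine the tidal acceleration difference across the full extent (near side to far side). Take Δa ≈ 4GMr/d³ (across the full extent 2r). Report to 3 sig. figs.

a_tidal = 4GMr/d³
        = 4 × (6.674 × 10⁻¹¹) × (5.68 × 10²⁶) × (1.98 × 10⁵) / (1.86 × 10⁸)³
        = 4.67 × 10⁻³ m/s²

4.67 × 10⁻³ m/s²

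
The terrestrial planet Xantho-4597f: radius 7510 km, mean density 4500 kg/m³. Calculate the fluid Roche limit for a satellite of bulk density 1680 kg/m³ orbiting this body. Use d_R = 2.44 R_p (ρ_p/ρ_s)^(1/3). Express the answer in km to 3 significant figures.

25400 km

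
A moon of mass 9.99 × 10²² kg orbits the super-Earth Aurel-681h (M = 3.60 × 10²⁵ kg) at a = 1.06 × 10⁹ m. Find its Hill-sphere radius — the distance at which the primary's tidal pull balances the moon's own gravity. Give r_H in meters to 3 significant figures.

1.03 × 10⁸ m

r_H ≈ a (m/3M)^(1/3)
    = (1.06 × 10⁹) × (9.99 × 10²² / (3 × 3.60 × 10²⁵))^(1/3)
    = 1.03 × 10⁸ m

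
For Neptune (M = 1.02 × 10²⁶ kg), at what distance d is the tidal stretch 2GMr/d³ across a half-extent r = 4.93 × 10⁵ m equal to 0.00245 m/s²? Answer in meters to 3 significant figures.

2GMr/d³ = a_tidal  ⇒  d = (2GMr / a_tidal)^(1/3)
d = (2 × 6.674×10⁻¹¹ × (1.02 × 10²⁶) × (4.93 × 10⁵) / (0.00245))^(1/3)
  = 1.40 × 10⁸ m

1.40 × 10⁸ m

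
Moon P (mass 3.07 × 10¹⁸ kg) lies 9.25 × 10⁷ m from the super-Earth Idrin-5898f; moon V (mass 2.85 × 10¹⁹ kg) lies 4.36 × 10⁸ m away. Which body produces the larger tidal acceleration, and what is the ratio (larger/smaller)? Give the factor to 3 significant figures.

Compare M/d³ for the two perturbers:
Moon P: (3.07 × 10¹⁸) / (9.25 × 10⁷)³ = 3.879 × 10⁻⁶
Moon V: (2.85 × 10¹⁹) / (4.36 × 10⁸)³ = 3.439 × 10⁻⁷
Ratio (larger/smaller) = 11.3

Moon P, by a factor of ≈ 11.3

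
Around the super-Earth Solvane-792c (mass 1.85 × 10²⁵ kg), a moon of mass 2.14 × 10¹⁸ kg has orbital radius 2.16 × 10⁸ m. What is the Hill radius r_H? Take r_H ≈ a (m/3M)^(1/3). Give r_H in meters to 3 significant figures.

r_H ≈ a (m/3M)^(1/3)
    = (2.16 × 10⁸) × (2.14 × 10¹⁸ / (3 × 1.85 × 10²⁵))^(1/3)
    = 7.30 × 10⁵ m

7.30 × 10⁵ m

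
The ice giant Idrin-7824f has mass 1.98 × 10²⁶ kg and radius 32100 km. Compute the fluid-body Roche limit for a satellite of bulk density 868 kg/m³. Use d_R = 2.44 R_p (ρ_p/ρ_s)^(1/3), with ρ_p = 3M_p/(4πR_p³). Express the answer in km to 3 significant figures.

92500 km

ρ_p = 3M_p/(4πR_p³) = 3 × (1.98 × 10²⁶) / (4π × (3.21 × 10⁷ m)³) = 1430 kg/m³
d_R = 2.44 × 32100 km × (1430/868)^(1/3)
    = 92500 km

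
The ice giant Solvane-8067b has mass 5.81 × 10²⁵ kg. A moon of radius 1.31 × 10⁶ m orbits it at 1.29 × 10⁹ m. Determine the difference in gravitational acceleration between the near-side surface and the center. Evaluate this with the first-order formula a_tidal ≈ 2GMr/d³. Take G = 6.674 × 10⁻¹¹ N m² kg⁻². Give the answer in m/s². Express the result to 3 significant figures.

a_tidal = 2GMr/d³
        = 2 × (6.674 × 10⁻¹¹) × (5.81 × 10²⁵) × (1.31 × 10⁶) / (1.29 × 10⁹)³
        = 4.73 × 10⁻⁶ m/s²

4.73 × 10⁻⁶ m/s²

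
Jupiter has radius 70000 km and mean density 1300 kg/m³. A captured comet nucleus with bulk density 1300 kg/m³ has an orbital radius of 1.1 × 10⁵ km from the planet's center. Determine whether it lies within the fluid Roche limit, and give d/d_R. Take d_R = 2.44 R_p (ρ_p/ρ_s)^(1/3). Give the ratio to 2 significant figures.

inside; d/d_R ≈ 0.64

d_R = 2.44 × (70000 km) × (1300/1300)^(1/3) = 1.708 × 10⁵ km
d/d_R = (1.1 × 10⁵) / (1.708 × 10⁵) = 0.64
Since d/d_R < 1, the body is inside the Roche limit.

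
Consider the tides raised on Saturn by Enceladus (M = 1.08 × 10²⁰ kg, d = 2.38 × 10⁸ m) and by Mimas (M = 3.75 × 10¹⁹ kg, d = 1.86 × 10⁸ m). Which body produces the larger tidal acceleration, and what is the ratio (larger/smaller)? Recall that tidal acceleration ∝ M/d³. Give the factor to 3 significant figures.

Enceladus, by a factor of ≈ 1.37

Compare M/d³ for the two perturbers:
Enceladus: (1.08 × 10²⁰) / (2.38 × 10⁸)³ = 8.011 × 10⁻⁶
Mimas: (3.75 × 10¹⁹) / (1.86 × 10⁸)³ = 5.828 × 10⁻⁶
Ratio (larger/smaller) = 1.37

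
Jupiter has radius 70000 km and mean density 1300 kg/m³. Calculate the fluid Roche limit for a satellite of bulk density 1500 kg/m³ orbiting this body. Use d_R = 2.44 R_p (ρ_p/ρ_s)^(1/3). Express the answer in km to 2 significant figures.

1.6 × 10⁵ km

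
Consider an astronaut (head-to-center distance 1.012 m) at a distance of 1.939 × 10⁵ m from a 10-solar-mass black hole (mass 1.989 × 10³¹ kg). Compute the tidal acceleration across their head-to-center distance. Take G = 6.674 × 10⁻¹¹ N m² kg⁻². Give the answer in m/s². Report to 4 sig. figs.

3.686 × 10⁵ m/s²

Since r ≪ d, expand the inverse-square field across one radius to get the leading 2GMr/d³ term.
Δg = 2GMr/d³
   = 2 × (6.674 × 10⁻¹¹) × (1.989 × 10³¹) × (1.012) / (1.939 × 10⁵)³
   = 3.686 × 10⁵ m/s²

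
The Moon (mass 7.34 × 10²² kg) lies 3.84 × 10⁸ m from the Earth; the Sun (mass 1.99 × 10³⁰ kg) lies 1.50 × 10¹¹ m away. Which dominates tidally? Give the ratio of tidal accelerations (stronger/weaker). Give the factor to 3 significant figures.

The Moon, by a factor of ≈ 2.20

Compare M/d³ for the two perturbers:
The Moon: (7.34 × 10²²) / (3.84 × 10⁸)³ = 1.296 × 10⁻³
The Sun: (1.99 × 10³⁰) / (1.50 × 10¹¹)³ = 5.896 × 10⁻⁴
Ratio (larger/smaller) = 2.20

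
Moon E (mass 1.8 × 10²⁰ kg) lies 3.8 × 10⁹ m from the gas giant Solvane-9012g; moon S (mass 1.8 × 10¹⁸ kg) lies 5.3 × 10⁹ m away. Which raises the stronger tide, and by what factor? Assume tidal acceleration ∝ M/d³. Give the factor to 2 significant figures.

Moon E, by a factor of ≈ 270

Tidal acceleration ∝ M/d³, so compare M/d³ for each.
Moon E: (1.8 × 10²⁰) / (3.8 × 10⁹)³ = 3.280 × 10⁻⁹
Moon S: (1.8 × 10¹⁸) / (5.3 × 10⁹)³ = 1.209 × 10⁻¹¹
Ratio (larger/smaller) = 270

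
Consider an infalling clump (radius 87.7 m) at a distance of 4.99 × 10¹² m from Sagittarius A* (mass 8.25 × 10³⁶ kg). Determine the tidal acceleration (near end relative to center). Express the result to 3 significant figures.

7.77 × 10⁻¹⁰ m/s²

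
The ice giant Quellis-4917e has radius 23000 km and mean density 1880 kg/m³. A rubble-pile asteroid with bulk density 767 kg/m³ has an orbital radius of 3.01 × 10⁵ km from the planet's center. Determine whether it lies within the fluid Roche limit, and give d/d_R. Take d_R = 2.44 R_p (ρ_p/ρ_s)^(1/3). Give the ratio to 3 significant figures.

d_R = 2.44 × (23000 km) × (1880/767)^(1/3) = 75670 km
d/d_R = (3.01 × 10⁵) / (75670) = 3.98
Since d/d_R > 1, the body is outside the Roche limit.

outside; d/d_R ≈ 3.98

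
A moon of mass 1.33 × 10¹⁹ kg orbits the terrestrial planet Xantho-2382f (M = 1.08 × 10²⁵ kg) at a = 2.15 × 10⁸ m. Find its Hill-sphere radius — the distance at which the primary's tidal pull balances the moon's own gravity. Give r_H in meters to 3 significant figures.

r_H ≈ a (m/3M)^(1/3)
    = (2.15 × 10⁸) × (1.33 × 10¹⁹ / (3 × 1.08 × 10²⁵))^(1/3)
    = 1.60 × 10⁶ m

1.60 × 10⁶ m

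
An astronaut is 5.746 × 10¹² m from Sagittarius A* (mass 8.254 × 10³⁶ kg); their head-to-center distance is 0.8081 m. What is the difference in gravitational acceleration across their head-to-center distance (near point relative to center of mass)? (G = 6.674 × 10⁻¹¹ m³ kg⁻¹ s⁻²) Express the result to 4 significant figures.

Since r ≪ d, expand the inverse-square field across one radius to get the leading 2GMr/d³ term.
Δg = 2GMr/d³
   = 2 × (6.674 × 10⁻¹¹) × (8.254 × 10³⁶) × (0.8081) / (5.746 × 10¹²)³
   = 4.693 × 10⁻¹² m/s²

4.693 × 10⁻¹² m/s²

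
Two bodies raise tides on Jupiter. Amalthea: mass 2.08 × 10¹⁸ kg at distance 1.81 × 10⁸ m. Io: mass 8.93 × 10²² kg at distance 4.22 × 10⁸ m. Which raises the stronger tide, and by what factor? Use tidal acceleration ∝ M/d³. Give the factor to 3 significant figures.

Tidal stretch scales as M/d³; compute that for each body.
Amalthea: (2.08 × 10¹⁸) / (1.81 × 10⁸)³ = 3.508 × 10⁻⁷
Io: (8.93 × 10²²) / (4.22 × 10⁸)³ = 1.188 × 10⁻³
Ratio (larger/smaller) = 3390

Io, by a factor of ≈ 3390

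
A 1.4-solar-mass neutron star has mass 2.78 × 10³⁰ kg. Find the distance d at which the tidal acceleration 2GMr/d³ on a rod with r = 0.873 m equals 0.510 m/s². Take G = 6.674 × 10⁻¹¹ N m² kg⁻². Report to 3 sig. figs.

8.60 × 10⁶ m

2GMr/d³ = a_tidal  ⇒  d = (2GMr / a_tidal)^(1/3)
d = (2 × 6.674×10⁻¹¹ × (2.78 × 10³⁰) × (0.873) / (0.510))^(1/3)
  = 8.60 × 10⁶ m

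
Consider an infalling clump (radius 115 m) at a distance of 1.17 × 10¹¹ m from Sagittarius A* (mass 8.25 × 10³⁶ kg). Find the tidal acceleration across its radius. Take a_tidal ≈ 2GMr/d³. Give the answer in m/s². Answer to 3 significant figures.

7.91 × 10⁻⁵ m/s²

The tidal stretch is the gradient of GM/d² times the body's extent r, hence the 1/d³ dependence.
Δg = 2GMr/d³
   = 2 × (6.674 × 10⁻¹¹) × (8.25 × 10³⁶) × (115) / (1.17 × 10¹¹)³
   = 7.91 × 10⁻⁵ m/s²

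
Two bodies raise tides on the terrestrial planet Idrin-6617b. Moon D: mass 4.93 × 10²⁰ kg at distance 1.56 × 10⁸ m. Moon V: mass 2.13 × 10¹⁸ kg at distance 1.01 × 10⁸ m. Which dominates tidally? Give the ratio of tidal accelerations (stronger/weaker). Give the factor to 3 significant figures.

Moon D, by a factor of ≈ 62.8

Compare M/d³ for the two perturbers:
Moon D: (4.93 × 10²⁰) / (1.56 × 10⁸)³ = 1.299 × 10⁻⁴
Moon V: (2.13 × 10¹⁸) / (1.01 × 10⁸)³ = 2.067 × 10⁻⁶
Ratio (larger/smaller) = 62.8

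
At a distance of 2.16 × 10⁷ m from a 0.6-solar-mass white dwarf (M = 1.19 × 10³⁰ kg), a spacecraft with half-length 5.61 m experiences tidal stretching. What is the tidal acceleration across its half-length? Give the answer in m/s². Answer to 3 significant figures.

8.84 × 10⁻² m/s²

Differencing GM/(d−r)² and GM/d² to first order in r/d gives 2GMr/d³.
a_tidal = 2GMr/d³
        = 2 × (6.674 × 10⁻¹¹) × (1.19 × 10³⁰) × (5.61) / (2.16 × 10⁷)³
        = 8.84 × 10⁻² m/s²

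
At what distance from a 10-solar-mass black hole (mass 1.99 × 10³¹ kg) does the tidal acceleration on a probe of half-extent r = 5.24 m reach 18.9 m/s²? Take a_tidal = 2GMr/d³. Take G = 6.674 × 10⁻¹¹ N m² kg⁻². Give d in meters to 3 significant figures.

9.03 × 10⁶ m

2GMr/d³ = a_tidal  ⇒  d = (2GMr / a_tidal)^(1/3)
d = (2 × 6.674×10⁻¹¹ × (1.99 × 10³¹) × (5.24) / (18.9))^(1/3)
  = 9.03 × 10⁶ m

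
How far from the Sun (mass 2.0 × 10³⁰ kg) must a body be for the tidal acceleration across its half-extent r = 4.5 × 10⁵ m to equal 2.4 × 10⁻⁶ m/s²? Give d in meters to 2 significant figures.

3.7 × 10¹⁰ m

2GMr/d³ = a_tidal  ⇒  d = (2GMr / a_tidal)^(1/3)
d = (2 × 6.674×10⁻¹¹ × (2.0 × 10³⁰) × (4.5 × 10⁵) / (2.4 × 10⁻⁶))^(1/3)
  = 3.7 × 10¹⁰ m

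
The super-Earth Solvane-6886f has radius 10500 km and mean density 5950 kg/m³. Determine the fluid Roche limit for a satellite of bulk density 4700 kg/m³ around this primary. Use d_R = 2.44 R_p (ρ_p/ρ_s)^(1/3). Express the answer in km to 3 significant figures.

27700 km

d_R = 2.44 × 10500 km × (5950/4700)^(1/3)
    = 27700 km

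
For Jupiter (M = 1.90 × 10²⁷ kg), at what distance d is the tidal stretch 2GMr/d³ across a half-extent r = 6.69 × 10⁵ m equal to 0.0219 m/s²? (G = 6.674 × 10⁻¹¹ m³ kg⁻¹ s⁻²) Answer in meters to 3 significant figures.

1.98 × 10⁸ m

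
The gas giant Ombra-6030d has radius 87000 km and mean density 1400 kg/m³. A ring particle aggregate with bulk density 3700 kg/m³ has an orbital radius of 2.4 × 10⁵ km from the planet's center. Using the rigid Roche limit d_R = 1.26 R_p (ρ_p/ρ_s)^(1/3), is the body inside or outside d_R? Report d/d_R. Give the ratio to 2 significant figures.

d_R = 1.26 × (87000 km) × (1400/3700)^(1/3) = 79290 km
d/d_R = (2.4 × 10⁵) / (79290) = 3.0
Since d/d_R > 1, the body is outside the Roche limit.

outside; d/d_R ≈ 3.0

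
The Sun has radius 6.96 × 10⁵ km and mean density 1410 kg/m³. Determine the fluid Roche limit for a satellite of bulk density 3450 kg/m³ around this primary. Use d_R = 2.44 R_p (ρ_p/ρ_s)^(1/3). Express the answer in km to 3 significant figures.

d_R = 2.44 × 6.96 × 10⁵ km × (1410/3450)^(1/3)
    = 1.26 × 10⁶ km

1.26 × 10⁶ km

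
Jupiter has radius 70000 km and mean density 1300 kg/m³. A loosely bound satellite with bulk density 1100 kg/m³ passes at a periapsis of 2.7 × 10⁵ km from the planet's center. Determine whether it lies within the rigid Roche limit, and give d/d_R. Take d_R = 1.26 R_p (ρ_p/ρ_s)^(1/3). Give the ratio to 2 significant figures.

outside; d/d_R ≈ 2.9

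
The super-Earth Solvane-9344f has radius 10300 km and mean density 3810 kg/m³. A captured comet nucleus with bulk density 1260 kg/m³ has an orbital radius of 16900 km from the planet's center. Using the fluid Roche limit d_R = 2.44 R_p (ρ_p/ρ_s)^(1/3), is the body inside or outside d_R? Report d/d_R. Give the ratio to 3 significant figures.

d_R = 2.44 × (10300 km) × (3810/1260)^(1/3) = 36340 km
d/d_R = (16900) / (36340) = 0.465
Since d/d_R < 1, the body is inside the Roche limit.

inside; d/d_R ≈ 0.465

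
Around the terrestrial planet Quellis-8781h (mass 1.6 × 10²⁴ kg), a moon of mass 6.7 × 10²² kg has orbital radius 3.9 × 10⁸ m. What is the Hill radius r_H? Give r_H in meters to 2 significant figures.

9.4 × 10⁷ m

r_H ≈ a (m/3M)^(1/3)
    = (3.9 × 10⁸) × (6.7 × 10²² / (3 × 1.6 × 10²⁴))^(1/3)
    = 9.4 × 10⁷ m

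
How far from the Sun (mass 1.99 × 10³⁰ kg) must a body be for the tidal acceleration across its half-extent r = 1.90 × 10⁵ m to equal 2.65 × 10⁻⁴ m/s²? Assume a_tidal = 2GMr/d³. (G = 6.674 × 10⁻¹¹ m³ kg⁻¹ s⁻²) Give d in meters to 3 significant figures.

5.75 × 10⁹ m

2GMr/d³ = a_tidal  ⇒  d = (2GMr / a_tidal)^(1/3)
d = (2 × 6.674×10⁻¹¹ × (1.99 × 10³⁰) × (1.90 × 10⁵) / (2.65 × 10⁻⁴))^(1/3)
  = 5.75 × 10⁹ m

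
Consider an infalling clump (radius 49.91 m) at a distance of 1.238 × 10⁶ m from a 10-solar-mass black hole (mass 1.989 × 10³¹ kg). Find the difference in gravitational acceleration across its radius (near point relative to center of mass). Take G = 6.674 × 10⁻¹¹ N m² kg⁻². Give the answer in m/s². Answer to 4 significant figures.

Differencing GM/(d−r)² and GM/d² to first order in r/d gives 2GMr/d³.
Δg = 2GMr/d³
   = 2 × (6.674 × 10⁻¹¹) × (1.989 × 10³¹) × (49.91) / (1.238 × 10⁶)³
   = 6.984 × 10⁴ m/s²

6.984 × 10⁴ m/s²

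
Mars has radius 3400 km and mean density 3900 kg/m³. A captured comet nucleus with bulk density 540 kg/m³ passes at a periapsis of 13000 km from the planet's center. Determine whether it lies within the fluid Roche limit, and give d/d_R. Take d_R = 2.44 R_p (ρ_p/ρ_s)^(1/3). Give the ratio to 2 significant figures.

inside; d/d_R ≈ 0.81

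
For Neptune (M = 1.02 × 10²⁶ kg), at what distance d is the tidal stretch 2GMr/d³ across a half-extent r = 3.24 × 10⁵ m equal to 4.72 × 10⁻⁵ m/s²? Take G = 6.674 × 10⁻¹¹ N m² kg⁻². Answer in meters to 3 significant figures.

4.54 × 10⁸ m

2GMr/d³ = a_tidal  ⇒  d = (2GMr / a_tidal)^(1/3)
d = (2 × 6.674×10⁻¹¹ × (1.02 × 10²⁶) × (3.24 × 10⁵) / (4.72 × 10⁻⁵))^(1/3)
  = 4.54 × 10⁸ m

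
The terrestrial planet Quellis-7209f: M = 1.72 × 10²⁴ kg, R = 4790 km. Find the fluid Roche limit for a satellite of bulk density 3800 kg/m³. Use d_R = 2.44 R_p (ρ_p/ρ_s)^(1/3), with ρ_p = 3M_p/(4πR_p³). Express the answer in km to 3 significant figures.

11600 km

ρ_p = 3M_p/(4πR_p³) = 3 × (1.72 × 10²⁴) / (4π × (4.79 × 10⁶ m)³) = 3740 kg/m³
d_R = 2.44 × 4790 km × (3740/3800)^(1/3)
    = 11600 km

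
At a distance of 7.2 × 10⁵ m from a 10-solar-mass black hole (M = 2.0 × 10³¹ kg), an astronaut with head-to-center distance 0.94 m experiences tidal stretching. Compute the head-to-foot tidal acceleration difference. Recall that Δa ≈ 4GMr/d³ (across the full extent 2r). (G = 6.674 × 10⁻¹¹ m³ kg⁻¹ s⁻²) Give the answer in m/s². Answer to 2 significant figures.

1.3 × 10⁴ m/s²

Δa = 4GMr/d³
   = 4 × (6.674 × 10⁻¹¹) × (2.0 × 10³¹) × (0.94) / (7.2 × 10⁵)³
   = 1.3 × 10⁴ m/s²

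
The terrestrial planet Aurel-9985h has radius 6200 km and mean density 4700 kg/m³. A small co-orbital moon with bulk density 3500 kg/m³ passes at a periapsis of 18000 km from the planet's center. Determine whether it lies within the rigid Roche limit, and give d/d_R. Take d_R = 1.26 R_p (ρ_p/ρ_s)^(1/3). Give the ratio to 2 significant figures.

d_R = 1.26 × (6200 km) × (4700/3500)^(1/3) = 8619 km
d/d_R = (18000) / (8619) = 2.1
Since d/d_R > 1, the body is outside the Roche limit.

outside; d/d_R ≈ 2.1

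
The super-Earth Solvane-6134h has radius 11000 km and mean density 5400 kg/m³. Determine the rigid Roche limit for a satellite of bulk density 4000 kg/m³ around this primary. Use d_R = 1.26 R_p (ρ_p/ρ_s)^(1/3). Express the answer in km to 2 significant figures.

15000 km

d_R = 1.26 × 11000 km × (5400/4000)^(1/3)
    = 15000 km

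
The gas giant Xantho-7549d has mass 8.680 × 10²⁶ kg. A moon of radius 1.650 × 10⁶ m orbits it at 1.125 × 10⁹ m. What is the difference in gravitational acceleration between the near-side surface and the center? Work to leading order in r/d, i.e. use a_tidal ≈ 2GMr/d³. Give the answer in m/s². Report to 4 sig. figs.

Δa = 2GMr/d³
   = 2 × (6.674 × 10⁻¹¹) × (8.680 × 10²⁶) × (1.650 × 10⁶) / (1.125 × 10⁹)³
   = 1.343 × 10⁻⁴ m/s²

1.343 × 10⁻⁴ m/s²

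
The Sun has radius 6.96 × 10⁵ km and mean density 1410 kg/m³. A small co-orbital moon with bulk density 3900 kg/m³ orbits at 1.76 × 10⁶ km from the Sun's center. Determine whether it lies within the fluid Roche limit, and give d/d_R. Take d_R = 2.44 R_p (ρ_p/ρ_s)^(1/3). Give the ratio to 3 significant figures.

d_R = 2.44 × (6.96 × 10⁵ km) × (1410/3900)^(1/3) = 1.210 × 10⁶ km
d/d_R = (1.76 × 10⁶) / (1.210 × 10⁶) = 1.45
Since d/d_R > 1, the body is outside the Roche limit.

outside; d/d_R ≈ 1.45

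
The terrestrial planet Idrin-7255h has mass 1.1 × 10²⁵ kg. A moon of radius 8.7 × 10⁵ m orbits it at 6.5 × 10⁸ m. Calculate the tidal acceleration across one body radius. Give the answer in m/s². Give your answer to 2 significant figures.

a_tidal = 2GMr/d³
        = 2 × (6.674 × 10⁻¹¹) × (1.1 × 10²⁵) × (8.7 × 10⁵) / (6.5 × 10⁸)³
        = 4.7 × 10⁻⁶ m/s²

4.7 × 10⁻⁶ m/s²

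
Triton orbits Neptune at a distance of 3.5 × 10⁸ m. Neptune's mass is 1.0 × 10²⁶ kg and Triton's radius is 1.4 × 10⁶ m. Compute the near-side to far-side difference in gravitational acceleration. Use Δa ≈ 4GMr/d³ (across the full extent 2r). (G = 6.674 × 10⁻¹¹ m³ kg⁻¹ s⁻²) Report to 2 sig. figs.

8.7 × 10⁻⁴ m/s²

Δg = 4GMr/d³
   = 4 × (6.674 × 10⁻¹¹) × (1.0 × 10²⁶) × (1.4 × 10⁶) / (3.5 × 10⁸)³
   = 8.7 × 10⁻⁴ m/s²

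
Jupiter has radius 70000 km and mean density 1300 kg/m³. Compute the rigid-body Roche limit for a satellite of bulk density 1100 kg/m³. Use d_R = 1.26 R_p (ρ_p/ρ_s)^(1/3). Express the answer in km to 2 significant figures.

d_R = 1.26 × 70000 km × (1300/1100)^(1/3)
    = 93000 km

93000 km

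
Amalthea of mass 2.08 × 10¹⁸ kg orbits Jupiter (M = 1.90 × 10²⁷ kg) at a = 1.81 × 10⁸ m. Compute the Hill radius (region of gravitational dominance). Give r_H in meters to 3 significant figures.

r_H ≈ a (m/3M)^(1/3)
    = (1.81 × 10⁸) × (2.08 × 10¹⁸ / (3 × 1.90 × 10²⁷))^(1/3)
    = 1.29 × 10⁵ m

1.29 × 10⁵ m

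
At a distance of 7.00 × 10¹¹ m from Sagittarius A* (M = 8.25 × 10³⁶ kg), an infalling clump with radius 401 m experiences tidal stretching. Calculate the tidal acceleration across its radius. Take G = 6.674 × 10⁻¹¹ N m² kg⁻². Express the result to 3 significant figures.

1.29 × 10⁻⁶ m/s²

Differencing GM/(d−r)² and GM/d² to first order in r/d gives 2GMr/d³.
a_tidal = 2GMr/d³
        = 2 × (6.674 × 10⁻¹¹) × (8.25 × 10³⁶) × (401) / (7.00 × 10¹¹)³
        = 1.29 × 10⁻⁶ m/s²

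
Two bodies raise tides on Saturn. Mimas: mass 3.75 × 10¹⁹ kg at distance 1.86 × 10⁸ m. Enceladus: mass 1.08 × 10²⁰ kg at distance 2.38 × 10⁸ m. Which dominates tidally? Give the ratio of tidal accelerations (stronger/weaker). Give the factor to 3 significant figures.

Enceladus, by a factor of ≈ 1.37

Compare M/d³ for the two perturbers:
Mimas: (3.75 × 10¹⁹) / (1.86 × 10⁸)³ = 5.828 × 10⁻⁶
Enceladus: (1.08 × 10²⁰) / (2.38 × 10⁸)³ = 8.011 × 10⁻⁶
Ratio (larger/smaller) = 1.37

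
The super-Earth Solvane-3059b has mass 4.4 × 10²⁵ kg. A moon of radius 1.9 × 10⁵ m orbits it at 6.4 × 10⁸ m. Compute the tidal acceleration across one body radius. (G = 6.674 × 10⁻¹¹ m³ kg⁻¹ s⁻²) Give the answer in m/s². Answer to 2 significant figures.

4.3 × 10⁻⁶ m/s²

a_tidal = 2GMr/d³
        = 2 × (6.674 × 10⁻¹¹) × (4.4 × 10²⁵) × (1.9 × 10⁵) / (6.4 × 10⁸)³
        = 4.3 × 10⁻⁶ m/s²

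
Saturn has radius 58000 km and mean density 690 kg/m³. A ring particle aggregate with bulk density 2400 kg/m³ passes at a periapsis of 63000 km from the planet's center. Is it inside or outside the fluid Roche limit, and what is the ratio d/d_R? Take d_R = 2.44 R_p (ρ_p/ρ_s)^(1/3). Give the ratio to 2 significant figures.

inside; d/d_R ≈ 0.67

d_R = 2.44 × (58000 km) × (690/2400)^(1/3) = 93400 km
d/d_R = (63000) / (93400) = 0.67
Since d/d_R < 1, the body is inside the Roche limit.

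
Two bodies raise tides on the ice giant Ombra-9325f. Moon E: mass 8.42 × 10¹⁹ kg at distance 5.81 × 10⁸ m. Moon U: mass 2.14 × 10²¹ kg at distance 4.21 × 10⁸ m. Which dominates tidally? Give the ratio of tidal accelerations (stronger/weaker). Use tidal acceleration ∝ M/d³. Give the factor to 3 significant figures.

Moon U, by a factor of ≈ 66.8

Compare M/d³ for the two perturbers:
Moon E: (8.42 × 10¹⁹) / (5.81 × 10⁸)³ = 4.293 × 10⁻⁷
Moon U: (2.14 × 10²¹) / (4.21 × 10⁸)³ = 2.868 × 10⁻⁵
Ratio (larger/smaller) = 66.8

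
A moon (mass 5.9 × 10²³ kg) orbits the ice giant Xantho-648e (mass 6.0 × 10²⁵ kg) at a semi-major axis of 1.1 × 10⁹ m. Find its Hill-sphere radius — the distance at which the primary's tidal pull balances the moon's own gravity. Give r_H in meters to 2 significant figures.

1.6 × 10⁸ m

r_H ≈ a (m/3M)^(1/3)
    = (1.1 × 10⁹) × (5.9 × 10²³ / (3 × 6.0 × 10²⁵))^(1/3)
    = 1.6 × 10⁸ m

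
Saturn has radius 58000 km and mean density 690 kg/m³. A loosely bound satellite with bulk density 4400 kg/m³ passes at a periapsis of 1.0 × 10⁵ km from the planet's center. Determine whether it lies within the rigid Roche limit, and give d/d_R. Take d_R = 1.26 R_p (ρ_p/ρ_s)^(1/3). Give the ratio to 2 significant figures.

outside; d/d_R ≈ 2.5

d_R = 1.26 × (58000 km) × (690/4400)^(1/3) = 39410 km
d/d_R = (1.0 × 10⁵) / (39410) = 2.5
Since d/d_R > 1, the body is outside the Roche limit.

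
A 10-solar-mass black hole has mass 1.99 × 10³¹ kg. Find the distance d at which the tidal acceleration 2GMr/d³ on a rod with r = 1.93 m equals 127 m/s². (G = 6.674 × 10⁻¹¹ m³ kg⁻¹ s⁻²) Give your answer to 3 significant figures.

2GMr/d³ = a_tidal  ⇒  d = (2GMr / a_tidal)^(1/3)
d = (2 × 6.674×10⁻¹¹ × (1.99 × 10³¹) × (1.93) / (127))^(1/3)
  = 3.43 × 10⁶ m

3.43 × 10⁶ m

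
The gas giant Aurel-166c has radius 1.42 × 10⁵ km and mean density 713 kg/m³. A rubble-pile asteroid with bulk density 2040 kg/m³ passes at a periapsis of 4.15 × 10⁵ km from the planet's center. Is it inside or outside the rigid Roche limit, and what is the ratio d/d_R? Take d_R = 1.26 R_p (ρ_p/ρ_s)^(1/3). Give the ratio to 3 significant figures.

outside; d/d_R ≈ 3.29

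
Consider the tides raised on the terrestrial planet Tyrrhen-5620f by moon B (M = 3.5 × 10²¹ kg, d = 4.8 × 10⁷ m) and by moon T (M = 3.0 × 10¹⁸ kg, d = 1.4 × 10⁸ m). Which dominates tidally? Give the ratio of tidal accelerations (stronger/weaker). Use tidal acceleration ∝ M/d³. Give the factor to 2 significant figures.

Moon B, by a factor of ≈ 29000

Tidal stretch scales as M/d³; compute that for each body.
Moon B: (3.5 × 10²¹) / (4.8 × 10⁷)³ = 3.165 × 10⁻²
Moon T: (3.0 × 10¹⁸) / (1.4 × 10⁸)³ = 1.093 × 10⁻⁶
Ratio (larger/smaller) = 29000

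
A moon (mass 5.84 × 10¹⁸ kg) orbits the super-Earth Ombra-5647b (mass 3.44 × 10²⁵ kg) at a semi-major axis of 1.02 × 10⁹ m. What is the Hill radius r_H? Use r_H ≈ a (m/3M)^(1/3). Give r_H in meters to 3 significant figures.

3.92 × 10⁶ m

r_H ≈ a (m/3M)^(1/3)
    = (1.02 × 10⁹) × (5.84 × 10¹⁸ / (3 × 3.44 × 10²⁵))^(1/3)
    = 3.92 × 10⁶ m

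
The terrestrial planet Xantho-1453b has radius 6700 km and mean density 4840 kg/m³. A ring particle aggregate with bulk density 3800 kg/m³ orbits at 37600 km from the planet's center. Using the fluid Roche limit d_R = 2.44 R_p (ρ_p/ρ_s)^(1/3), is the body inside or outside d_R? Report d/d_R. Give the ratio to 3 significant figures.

outside; d/d_R ≈ 2.12

d_R = 2.44 × (6700 km) × (4840/3800)^(1/3) = 17720 km
d/d_R = (37600) / (17720) = 2.12
Since d/d_R > 1, the body is outside the Roche limit.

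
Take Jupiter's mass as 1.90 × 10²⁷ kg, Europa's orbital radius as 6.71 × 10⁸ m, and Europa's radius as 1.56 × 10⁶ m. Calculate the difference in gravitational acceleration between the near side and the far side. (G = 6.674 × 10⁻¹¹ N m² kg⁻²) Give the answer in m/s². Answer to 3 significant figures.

a_tidal = 4GMr/d³
        = 4 × (6.674 × 10⁻¹¹) × (1.90 × 10²⁷) × (1.56 × 10⁶) / (6.71 × 10⁸)³
        = 2.62 × 10⁻³ m/s²

2.62 × 10⁻³ m/s²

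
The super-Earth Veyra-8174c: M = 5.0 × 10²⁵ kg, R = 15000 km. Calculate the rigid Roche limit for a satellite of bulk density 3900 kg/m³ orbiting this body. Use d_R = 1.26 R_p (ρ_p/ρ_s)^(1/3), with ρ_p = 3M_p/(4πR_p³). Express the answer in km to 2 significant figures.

18000 km

ρ_p = 3M_p/(4πR_p³) = 3 × (5.0 × 10²⁵) / (4π × (1.5 × 10⁷ m)³) = 3500 kg/m³
d_R = 1.26 × 15000 km × (3500/3900)^(1/3)
    = 18000 km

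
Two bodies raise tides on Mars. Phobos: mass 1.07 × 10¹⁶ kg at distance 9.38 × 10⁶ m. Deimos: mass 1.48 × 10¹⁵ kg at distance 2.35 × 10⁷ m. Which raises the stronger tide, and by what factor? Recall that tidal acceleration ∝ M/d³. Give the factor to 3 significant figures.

Phobos, by a factor of ≈ 114

The tide-raising term goes as M/d³ (the gradient of a 1/d² field).
Phobos: (1.07 × 10¹⁶) / (9.38 × 10⁶)³ = 1.297 × 10⁻⁵
Deimos: (1.48 × 10¹⁵) / (2.35 × 10⁷)³ = 1.140 × 10⁻⁷
Ratio (larger/smaller) = 114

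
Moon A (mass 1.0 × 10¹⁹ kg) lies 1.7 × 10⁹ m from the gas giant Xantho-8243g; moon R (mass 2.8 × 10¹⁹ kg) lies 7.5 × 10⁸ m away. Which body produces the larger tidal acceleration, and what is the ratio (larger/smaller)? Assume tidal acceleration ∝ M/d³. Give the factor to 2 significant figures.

The tide-raising term goes as M/d³ (the gradient of a 1/d² field).
Moon A: (1.0 × 10¹⁹) / (1.7 × 10⁹)³ = 2.035 × 10⁻⁹
Moon R: (2.8 × 10¹⁹) / (7.5 × 10⁸)³ = 6.637 × 10⁻⁸
Ratio (larger/smaller) = 33

Moon R, by a factor of ≈ 33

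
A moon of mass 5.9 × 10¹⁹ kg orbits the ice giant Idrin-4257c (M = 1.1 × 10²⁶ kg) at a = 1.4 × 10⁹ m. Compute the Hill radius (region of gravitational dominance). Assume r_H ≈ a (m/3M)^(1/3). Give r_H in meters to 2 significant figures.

r_H ≈ a (m/3M)^(1/3)
    = (1.4 × 10⁹) × (5.9 × 10¹⁹ / (3 × 1.1 × 10²⁶))^(1/3)
    = 7.9 × 10⁶ m

7.9 × 10⁶ m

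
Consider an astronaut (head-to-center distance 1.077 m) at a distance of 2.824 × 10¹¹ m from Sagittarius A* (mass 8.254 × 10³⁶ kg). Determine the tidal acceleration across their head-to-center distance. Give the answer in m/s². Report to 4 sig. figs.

5.269 × 10⁻⁸ m/s²

Δg = 2GMr/d³
   = 2 × (6.674 × 10⁻¹¹) × (8.254 × 10³⁶) × (1.077) / (2.824 × 10¹¹)³
   = 5.269 × 10⁻⁸ m/s²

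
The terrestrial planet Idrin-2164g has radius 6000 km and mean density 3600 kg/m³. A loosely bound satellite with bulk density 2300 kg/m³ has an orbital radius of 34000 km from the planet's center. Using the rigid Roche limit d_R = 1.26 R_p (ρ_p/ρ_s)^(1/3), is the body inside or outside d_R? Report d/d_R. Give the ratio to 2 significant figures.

outside; d/d_R ≈ 3.9

d_R = 1.26 × (6000 km) × (3600/2300)^(1/3) = 8778 km
d/d_R = (34000) / (8778) = 3.9
Since d/d_R > 1, the body is outside the Roche limit.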